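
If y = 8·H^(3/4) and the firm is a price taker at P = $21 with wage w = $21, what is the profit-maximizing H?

H* = 1296

MP_H = (3/4)·8·H^(-1/4) = 6·H^(-1/4).
Profit maximization for a price taker requires P·MP_H = w: 21·6·H^(-1/4) = 21.
So H^(-1/4) = 1/6, which gives H = 1296.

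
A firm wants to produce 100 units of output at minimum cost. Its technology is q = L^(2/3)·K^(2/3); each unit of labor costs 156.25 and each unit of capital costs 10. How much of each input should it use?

Cost minimization requires the marginal rate of technical substitution to equal the input-price ratio: MP_L/MP_K = w/r.
Here MP_L/MP_K = (2/3)·(K/L)/(2/3) = (K/L). Setting this equal to 156.25/10 = 15.625 gives K = 15.625L.
Substituting into q = 100: L^(2/3)·(15.625L)^(2/3) = 100.
Solving, L = 8 and K = 125.

L* = 8, K* = 125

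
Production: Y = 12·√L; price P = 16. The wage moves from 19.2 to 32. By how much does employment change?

ΔL = -16

From P·MP_L = w with MP_L = 6·L^(-1/2), the labor demand is L(w) = (96/w)^(2).
At w = 19.2: L = 25. At w = 32: L = 9.
ΔL = 9 − 25 = -16.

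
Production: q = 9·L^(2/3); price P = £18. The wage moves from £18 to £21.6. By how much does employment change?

ΔL = -91

From P·MP_L = w with MP_L = 6·L^(-1/3), the labor demand is L(w) = (108/w)^(3).
At w = 18: L = 216. At w = 21.6: L = 125.
ΔL = 125 − 216 = -91.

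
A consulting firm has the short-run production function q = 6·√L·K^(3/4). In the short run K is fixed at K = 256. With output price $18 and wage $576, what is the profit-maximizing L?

With K = 256, MP_L = (1/2)·6·L^(-1/2)·256^(3/4) = 192·L^(-1/2).
Profit maximization for a price taker requires P·MP_L = w: 18·192·L^(-1/2) = 576.
So L^(-1/2) = 1/6, which gives L = 36.

L* = 36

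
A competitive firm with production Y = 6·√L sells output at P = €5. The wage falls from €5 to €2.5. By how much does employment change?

From P·MP_L = w with MP_L = 3·L^(-1/2), the labor demand is L(w) = (15/w)^(2).
At w = 5: L = 9. At w = 2.5: L = 36.
ΔL = 36 − 9 = 27.

ΔL = 27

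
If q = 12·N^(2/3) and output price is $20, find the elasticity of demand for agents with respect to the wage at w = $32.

MP_N = (2/3)·12·N^(-1/3), so P·MP_N = w gives 160·N^(-1/3) = w.
Solving, N(w) = (160/w)^(3). This is a constant-elasticity form: N ∝ w^(−3), so ε = −3.

ε = -3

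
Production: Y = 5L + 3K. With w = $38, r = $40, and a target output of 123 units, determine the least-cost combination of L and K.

L* = 24.6, K* = 0

The inputs are perfect substitutes, so the firm uses whichever has the lower cost per unit of output.
Cost per unit of output via L is w/5 = 7.6; via K it is r/3 = 40/3. L is cheaper.
Producing Y = 123 with L alone: L = 24.6, K = 0.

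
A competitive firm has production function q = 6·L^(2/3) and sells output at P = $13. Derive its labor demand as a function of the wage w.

MP_L = (2/3)·6·L^(-1/3) = 4·L^(-1/3).
Setting P·MP_L = w: 52·L^(-1/3) = w.
Solving for L: L^(-1/3) = w/52, so L = (52/w)^(3).

L(w) = 140608/w³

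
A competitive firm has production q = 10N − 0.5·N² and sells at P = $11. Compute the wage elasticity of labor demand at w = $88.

ε = -4

From P·MP_N = w with MP_N = 10 − N, labor demand is N(w) = 10 − w/11.
dN/dw = −1/(11) = -1/11.
At w = 88, N = 2, so ε = (dN/dw)·(w/N) = (-1/11)·(88/2) = -4.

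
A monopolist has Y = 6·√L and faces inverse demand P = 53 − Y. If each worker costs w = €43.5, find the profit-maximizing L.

Marginal revenue from the inverse demand is MR = 53 − 2Y.
The marginal product is MP_L = 3·L^(-1/2).
A monopolist hires until marginal revenue product equals the wage: MR·MP_L = w.
At L, Y = 6·√L. Substituting and solving: (53 − 12·√L)·3·L^(-1/2) = 43.5 gives L = 4.

L* = 4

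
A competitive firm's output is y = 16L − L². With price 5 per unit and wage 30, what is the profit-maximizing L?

L* = 5

The marginal product of L is MP_L = 16 − 2L.
A price-taking firm hires until the value of the marginal product equals the wage: P·MP_L = w, so 5·(16 − 2L) = 30.
Then 16 − 2L = 6, giving L = 5.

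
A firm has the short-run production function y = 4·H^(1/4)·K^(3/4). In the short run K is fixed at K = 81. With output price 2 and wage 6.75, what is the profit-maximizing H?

With K = 81, MP_H = (1/4)·4·H^(-3/4)·81^(3/4) = 27·H^(-3/4).
Profit maximization for a price taker requires P·MP_H = w: 2·27·H^(-3/4) = 6.75.
So H^(-3/4) = 0.125, which gives H = 16.

H* = 16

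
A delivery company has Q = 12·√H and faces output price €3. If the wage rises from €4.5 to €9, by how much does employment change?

ΔH = -12

From P·MP_H = w with MP_H = 6·H^(-1/2), the labor demand is H(w) = (18/w)^(2).
At w = 4.5: H = 16. At w = 9: H = 4.
ΔH = 4 − 16 = -12.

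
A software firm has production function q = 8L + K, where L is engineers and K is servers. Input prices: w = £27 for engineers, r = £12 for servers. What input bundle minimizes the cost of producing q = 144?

The inputs are perfect substitutes, so the firm uses whichever has the lower cost per unit of output.
Cost per unit of output via L is 3.375; via K it is 12. L is cheaper.
Producing q = 144 with L alone: L = 18, K = 0.

L* = 18, K* = 0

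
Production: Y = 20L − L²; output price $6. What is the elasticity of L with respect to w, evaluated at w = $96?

From P·MP_L = w with MP_L = 20 − 2L, labor demand is L(w) = (20 − w/6)/2.
dL/dw = −1/(12) = -1/12.
At w = 96, L = 2, so ε = (dL/dw)·(w/L) = (-1/12)·(96/2) = -4.

ε = -4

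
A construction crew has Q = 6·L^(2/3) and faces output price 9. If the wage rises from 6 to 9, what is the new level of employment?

From P·MP_L = w with MP_L = 4·L^(-1/3), the labor demand is L(w) = (36/w)^(3).
At w = 6: L = 216. At w = 9: L = 64.

L* = 64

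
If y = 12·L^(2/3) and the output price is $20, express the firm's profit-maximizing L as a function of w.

L(w) = 4096000/w³

MP_L = (2/3)·12·L^(-1/3) = 8·L^(-1/3).
Setting P·MP_L = w: 160·L^(-1/3) = w.
Solving for L: L^(-1/3) = w/160, so L = (160/w)^(3).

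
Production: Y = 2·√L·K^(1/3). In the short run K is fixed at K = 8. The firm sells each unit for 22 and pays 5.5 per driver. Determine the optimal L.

With K = 8, MP_L = (1/2)·2·L^(-1/2)·8^(1/3) = 2·L^(-1/2).
Profit maximization for a price taker requires P·MP_L = w: 22·2·L^(-1/2) = 5.5.
So L^(-1/2) = 0.125, which gives L = 64.

L* = 64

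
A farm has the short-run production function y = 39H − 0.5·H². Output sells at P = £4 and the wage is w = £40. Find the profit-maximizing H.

The marginal product of H is MP_H = 39 − H.
A price-taking firm hires until the value of the marginal product equals the wage: P·MP_H = w, so 4·(39 − H) = 40.
Then 39 − H = 10, giving H = 29.

H* = 29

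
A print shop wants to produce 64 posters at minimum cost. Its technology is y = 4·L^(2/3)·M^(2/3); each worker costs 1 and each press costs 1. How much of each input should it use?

Cost minimization requires the marginal rate of technical substitution to equal the input-price ratio: MP_L/MP_M = w/r.
Here MP_L/MP_M = (2/3)·(M/L)/(2/3) = (M/L). Setting this equal to 1/1 = 1 gives M = L.
Substituting into y = 64: 4·L^(2/3)·(L)^(2/3) = 64.
Solving, L = 8 and M = 8.

L* = 8, M* = 8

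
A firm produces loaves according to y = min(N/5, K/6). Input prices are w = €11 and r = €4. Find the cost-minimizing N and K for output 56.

N* = 280, K* = 336

With a fixed-proportions technology, the cost-minimizing bundle uses no slack in either input: N/5 = K/6 = y.
So N = 5·56 = 280 and K = 6·56 = 336.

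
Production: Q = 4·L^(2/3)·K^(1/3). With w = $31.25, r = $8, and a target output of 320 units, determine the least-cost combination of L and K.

Cost minimization requires the marginal rate of technical substitution to equal the input-price ratio: MP_L/MP_K = w/r.
Here MP_L/MP_K = (2/3)·(K/L)/(1/3) = 2·(K/L). Setting this equal to 31.25/8 = 3.90625 gives K = 1.953125L.
Substituting into Q = 320: 4·L^(2/3)·(1.953125L)^(1/3) = 320.
Solving, L = 64 and K = 125.

L* = 64, K* = 125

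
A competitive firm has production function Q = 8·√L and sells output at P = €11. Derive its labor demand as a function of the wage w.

L(w) = 1936/w²

MP_L = (1/2)·8·L^(-1/2) = 4·L^(-1/2).
Setting P·MP_L = w: 44·L^(-1/2) = w.
Solving for L: L^(-1/2) = w/44, so L = (44/w)^(2).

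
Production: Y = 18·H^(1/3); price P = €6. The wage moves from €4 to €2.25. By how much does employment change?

ΔH = 37

From P·MP_H = w with MP_H = 6·H^(-2/3), the labor demand is H(w) = (36/w)^(3/2).
At w = 4: H = 27. At w = 2.25: H = 64.
ΔH = 64 − 27 = 37.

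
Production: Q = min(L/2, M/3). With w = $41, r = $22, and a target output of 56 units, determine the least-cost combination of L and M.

L* = 112, M* = 168

With a fixed-proportions technology, the cost-minimizing bundle uses no slack in either input: L/2 = M/3 = Q.
So L = 2·56 = 112 and M = 3·56 = 168.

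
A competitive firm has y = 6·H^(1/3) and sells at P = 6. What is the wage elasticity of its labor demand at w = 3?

ε = -1.5

MP_H = (1/3)·6·H^(-2/3), so P·MP_H = w gives 12·H^(-2/3) = w.
Solving, H(w) = (12/w)^(3/2). This is a constant-elasticity form: H ∝ w^(−3/2), so ε = −3/2.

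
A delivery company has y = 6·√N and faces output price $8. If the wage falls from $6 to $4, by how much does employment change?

From P·MP_N = w with MP_N = 3·N^(-1/2), the labor demand is N(w) = (24/w)^(2).
At w = 6: N = 16. At w = 4: N = 36.
ΔN = 36 − 16 = 20.

ΔN = 20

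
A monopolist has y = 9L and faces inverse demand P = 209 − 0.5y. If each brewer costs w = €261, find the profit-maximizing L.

Marginal revenue from the inverse demand is MR = 209 − y.
The marginal product is MP_L = 9.
A monopolist hires until marginal revenue product equals the wage: MR·MP_L = w.
(209 − 9L)·9 = 261, so L = 20.

L* = 20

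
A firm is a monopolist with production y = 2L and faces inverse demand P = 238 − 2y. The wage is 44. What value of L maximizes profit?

Marginal revenue from the inverse demand is MR = 238 − 4y.
The marginal product is MP_L = 2.
A monopolist hires until marginal revenue product equals the wage: MR·MP_L = w.
(238 − 8L)·2 = 44, so L = 27.

L* = 27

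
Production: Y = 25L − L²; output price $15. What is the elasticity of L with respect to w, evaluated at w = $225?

From P·MP_L = w with MP_L = 25 − 2L, labor demand is L(w) = (25 − w/15)/2.
dL/dw = −1/(30) = -1/30.
At w = 225, L = 5, so ε = (dL/dw)·(w/L) = (-1/30)·(225/5) = -1.5.

ε = -1.5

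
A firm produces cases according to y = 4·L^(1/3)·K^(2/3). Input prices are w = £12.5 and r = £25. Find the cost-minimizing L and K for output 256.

L* = 64, K* = 64

Cost minimization requires the marginal rate of technical substitution to equal the input-price ratio: MP_L/MP_K = w/r.
Here MP_L/MP_K = (1/3)·(K/L)/(2/3) = 0.5·(K/L). Setting this equal to 12.5/25 = 0.5 gives K = L.
Substituting into y = 256: 4·L^(1/3)·(L)^(2/3) = 256.
Solving, L = 64 and K = 64.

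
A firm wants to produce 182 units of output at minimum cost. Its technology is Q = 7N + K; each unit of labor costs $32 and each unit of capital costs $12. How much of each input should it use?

The inputs are perfect substitutes, so the firm uses whichever has the lower cost per unit of output.
Cost per unit of output via N is 32/7; via K it is 12. N is cheaper.
Producing Q = 182 with N alone: N = 26, K = 0.

N* = 26, K* = 0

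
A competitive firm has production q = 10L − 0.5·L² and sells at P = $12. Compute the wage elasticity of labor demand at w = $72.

From P·MP_L = w with MP_L = 10 − L, labor demand is L(w) = 10 − w/12.
dL/dw = −1/(12) = -1/12.
At w = 72, L = 4, so ε = (dL/dw)·(w/L) = (-1/12)·(72/4) = -1.5.

ε = -1.5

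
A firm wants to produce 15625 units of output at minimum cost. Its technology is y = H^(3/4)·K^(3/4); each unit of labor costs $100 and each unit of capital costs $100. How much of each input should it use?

H* = 625, K* = 625

Cost minimization requires the marginal rate of technical substitution to equal the input-price ratio: MP_H/MP_K = w/r.
Here MP_H/MP_K = (3/4)·(K/H)/(3/4) = (K/H). Setting this equal to 100/100 = 1 gives K = H.
Substituting into y = 15625: H^(3/4)·(H)^(3/4) = 15625.
Solving, H = 625 and K = 625.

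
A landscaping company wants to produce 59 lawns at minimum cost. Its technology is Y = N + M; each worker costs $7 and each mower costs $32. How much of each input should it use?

The inputs are perfect substitutes, so the firm uses whichever has the lower cost per unit of output.
Cost per unit of output via N is 7; via M it is 32. N is cheaper.
Producing Y = 59 with N alone: N = 59, M = 0.

N* = 59, M* = 0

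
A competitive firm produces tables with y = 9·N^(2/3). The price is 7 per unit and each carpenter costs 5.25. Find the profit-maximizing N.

MP_N = (2/3)·9·N^(-1/3) = 6·N^(-1/3).
Profit maximization for a price taker requires P·MP_N = w: 7·6·N^(-1/3) = 5.25.
So N^(-1/3) = 0.125, which gives N = 512.

N* = 512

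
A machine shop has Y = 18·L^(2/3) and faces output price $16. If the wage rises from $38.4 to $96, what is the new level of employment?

From P·MP_L = w with MP_L = 12·L^(-1/3), the labor demand is L(w) = (192/w)^(3).
At w = 38.4: L = 125. At w = 96: L = 8.

L* = 8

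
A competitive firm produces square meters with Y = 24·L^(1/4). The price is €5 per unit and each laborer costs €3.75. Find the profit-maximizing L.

MP_L = (1/4)·24·L^(-3/4) = 6·L^(-3/4).
Profit maximization for a price taker requires P·MP_L = w: 5·6·L^(-3/4) = 3.75.
So L^(-3/4) = 0.125, which gives L = 16.

L* = 16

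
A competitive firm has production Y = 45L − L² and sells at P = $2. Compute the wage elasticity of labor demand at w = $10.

ε = -0.125

From P·MP_L = w with MP_L = 45 − 2L, labor demand is L(w) = (45 − w/2)/2.
dL/dw = −1/(4) = -0.25.
At w = 10, L = 20, so ε = (dL/dw)·(w/L) = (-0.25)·(10/20) = -0.125.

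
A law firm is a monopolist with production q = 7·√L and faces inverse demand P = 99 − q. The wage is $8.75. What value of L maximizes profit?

Marginal revenue from the inverse demand is MR = 99 − 2q.
The marginal product is MP_L = 3.5·L^(-1/2).
A monopolist hires until marginal revenue product equals the wage: MR·MP_L = w.
At L, q = 7·√L. Substituting and solving: (99 − 14·√L)·3.5·L^(-1/2) = 8.75 gives L = 36.

L* = 36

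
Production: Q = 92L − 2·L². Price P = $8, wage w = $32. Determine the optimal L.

The marginal product of L is MP_L = 92 − 4L.
A price-taking firm hires until the value of the marginal product equals the wage: P·MP_L = w, so 8·(92 − 4L) = 32.
Then 92 − 4L = 4, giving L = 22.

L* = 22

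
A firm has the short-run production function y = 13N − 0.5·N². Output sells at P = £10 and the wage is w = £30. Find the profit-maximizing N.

N* = 10

The marginal product of N is MP_N = 13 − N.
A price-taking firm hires until the value of the marginal product equals the wage: P·MP_N = w, so 10·(13 − N) = 30.
Then 13 − N = 3, giving N = 10.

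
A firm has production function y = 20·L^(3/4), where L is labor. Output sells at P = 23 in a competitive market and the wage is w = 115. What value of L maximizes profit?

MP_L = (3/4)·20·L^(-1/4) = 15·L^(-1/4).
Profit maximization for a price taker requires P·MP_L = w: 23·15·L^(-1/4) = 115.
So L^(-1/4) = 1/3, which gives L = 81.

L* = 81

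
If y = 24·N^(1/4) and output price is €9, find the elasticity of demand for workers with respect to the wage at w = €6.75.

MP_N = (1/4)·24·N^(-3/4), so P·MP_N = w gives 54·N^(-3/4) = w.
Solving, N(w) = (54/w)^(4/3). This is a constant-elasticity form: N ∝ w^(−4/3), so ε = −4/3.

ε = -4/3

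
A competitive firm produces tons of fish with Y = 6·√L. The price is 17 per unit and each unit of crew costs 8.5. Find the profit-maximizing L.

MP_L = (1/2)·6·L^(-1/2) = 3·L^(-1/2).
Profit maximization for a price taker requires P·MP_L = w: 17·3·L^(-1/2) = 8.5.
So L^(-1/2) = 1/6, which gives L = 36.

L* = 36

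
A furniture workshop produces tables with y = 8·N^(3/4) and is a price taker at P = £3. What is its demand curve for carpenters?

N(w) = 104976/w^(4)

MP_N = (3/4)·8·N^(-1/4) = 6·N^(-1/4).
Setting P·MP_N = w: 18·N^(-1/4) = w.
Solving for N: N^(-1/4) = w/18, so N = (18/w)^(4).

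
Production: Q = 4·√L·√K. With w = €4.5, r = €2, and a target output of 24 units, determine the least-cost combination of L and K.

Cost minimization requires the marginal rate of technical substitution to equal the input-price ratio: MP_L/MP_K = w/r.
Here MP_L/MP_K = (1/2)·(K/L)/(1/2) = (K/L). Setting this equal to 4.5/2 = 2.25 gives K = 2.25L.
Substituting into Q = 24: 4·L^(1/2)·(2.25L)^(1/2) = 24.
Solving, L = 4 and K = 9.

L* = 4, K* = 9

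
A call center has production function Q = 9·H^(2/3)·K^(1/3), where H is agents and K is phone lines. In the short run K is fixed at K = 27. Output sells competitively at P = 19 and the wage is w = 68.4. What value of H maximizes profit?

H* = 125

With K = 27, MP_H = (2/3)·9·H^(-1/3)·27^(1/3) = 18·H^(-1/3).
Profit maximization for a price taker requires P·MP_H = w: 19·18·H^(-1/3) = 68.4.
So H^(-1/3) = 0.2, which gives H = 125.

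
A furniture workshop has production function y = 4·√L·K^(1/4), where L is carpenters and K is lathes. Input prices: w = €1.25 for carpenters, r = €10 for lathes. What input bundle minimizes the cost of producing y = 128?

Cost minimization requires the marginal rate of technical substitution to equal the input-price ratio: MP_L/MP_K = w/r.
Here MP_L/MP_K = (1/2)·(K/L)/(1/4) = 2·(K/L). Setting this equal to 1.25/10 = 0.125 gives K = 0.0625L.
Substituting into y = 128: 4·L^(1/2)·(0.0625L)^(1/4) = 128.
Solving, L = 256 and K = 16.

L* = 256, K* = 16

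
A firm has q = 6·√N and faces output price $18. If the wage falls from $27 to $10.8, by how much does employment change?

ΔN = 21

From P·MP_N = w with MP_N = 3·N^(-1/2), the labor demand is N(w) = (54/w)^(2).
At w = 27: N = 4. At w = 10.8: N = 25.
ΔN = 25 − 4 = 21.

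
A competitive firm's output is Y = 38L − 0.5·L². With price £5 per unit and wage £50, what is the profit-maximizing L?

The marginal product of L is MP_L = 38 − L.
A price-taking firm hires until the value of the marginal product equals the wage: P·MP_L = w, so 5·(38 − L) = 50.
Then 38 − L = 10, giving L = 28.

L* = 28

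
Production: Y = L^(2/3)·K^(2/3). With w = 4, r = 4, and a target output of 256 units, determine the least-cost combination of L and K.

L* = 64, K* = 64

Cost minimization requires the marginal rate of technical substitution to equal the input-price ratio: MP_L/MP_K = w/r.
Here MP_L/MP_K = (2/3)·(K/L)/(2/3) = (K/L). Setting this equal to 4/4 = 1 gives K = L.
Substituting into Y = 256: L^(2/3)·(L)^(2/3) = 256.
Solving, L = 64 and K = 64.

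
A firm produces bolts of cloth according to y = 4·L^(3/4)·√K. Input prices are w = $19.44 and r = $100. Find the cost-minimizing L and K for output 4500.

L* = 625, K* = 81

Cost minimization requires the marginal rate of technical substitution to equal the input-price ratio: MP_L/MP_K = w/r.
Here MP_L/MP_K = (3/4)·(K/L)/(1/2) = 1.5·(K/L). Setting this equal to 19.44/100 = 0.1944 gives K = 0.1296L.
Substituting into y = 4500: 4·L^(3/4)·(0.1296L)^(1/2) = 4500.
Solving, L = 625 and K = 81.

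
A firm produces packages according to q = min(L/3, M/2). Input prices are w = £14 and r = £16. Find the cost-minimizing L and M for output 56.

L* = 168, M* = 112

With a fixed-proportions technology, the cost-minimizing bundle uses no slack in either input: L/3 = M/2 = q.
So L = 3·56 = 168 and M = 2·56 = 112.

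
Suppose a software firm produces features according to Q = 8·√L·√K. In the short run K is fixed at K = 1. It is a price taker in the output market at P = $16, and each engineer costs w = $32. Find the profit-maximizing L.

L* = 4

With K = 1, MP_L = (1/2)·8·L^(-1/2)·1^(1/2) = 4·L^(-1/2).
Profit maximization for a price taker requires P·MP_L = w: 16·4·L^(-1/2) = 32.
So L^(-1/2) = 0.5, which gives L = 4.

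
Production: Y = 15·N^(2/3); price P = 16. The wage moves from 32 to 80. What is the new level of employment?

N* = 8

From P·MP_N = w with MP_N = 10·N^(-1/3), the labor demand is N(w) = (160/w)^(3).
At w = 32: N = 125. At w = 80: N = 8.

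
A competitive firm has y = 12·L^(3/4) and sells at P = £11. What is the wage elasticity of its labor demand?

MP_L = (3/4)·12·L^(-1/4), so P·MP_L = w gives 99·L^(-1/4) = w.
Solving, L(w) = (99/w)^(4). This is a constant-elasticity form: L ∝ w^(−4), so ε = −4.

ε = -4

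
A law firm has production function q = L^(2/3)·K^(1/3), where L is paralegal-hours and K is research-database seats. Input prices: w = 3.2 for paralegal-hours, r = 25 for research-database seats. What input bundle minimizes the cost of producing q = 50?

L* = 125, K* = 8

Cost minimization requires the marginal rate of technical substitution to equal the input-price ratio: MP_L/MP_K = w/r.
Here MP_L/MP_K = (2/3)·(K/L)/(1/3) = 2·(K/L). Setting this equal to 3.2/25 = 0.128 gives K = 0.064L.
Substituting into q = 50: L^(2/3)·(0.064L)^(1/3) = 50.
Solving, L = 125 and K = 8.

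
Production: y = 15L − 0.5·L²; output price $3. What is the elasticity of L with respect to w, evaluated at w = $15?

From P·MP_L = w with MP_L = 15 − L, labor demand is L(w) = 15 − w/3.
dL/dw = −1/(3) = -1/3.
At w = 15, L = 10, so ε = (dL/dw)·(w/L) = (-1/3)·(15/10) = -0.5.

ε = -0.5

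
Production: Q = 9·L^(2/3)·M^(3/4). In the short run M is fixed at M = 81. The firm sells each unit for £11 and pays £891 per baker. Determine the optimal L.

With M = 81, MP_L = (2/3)·9·L^(-1/3)·81^(3/4) = 162·L^(-1/3).
Profit maximization for a price taker requires P·MP_L = w: 11·162·L^(-1/3) = 891.
So L^(-1/3) = 0.5, which gives L = 8.

L* = 8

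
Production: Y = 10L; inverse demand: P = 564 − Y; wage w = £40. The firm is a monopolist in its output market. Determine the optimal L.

L* = 28

Marginal revenue from the inverse demand is MR = 564 − 2Y.
The marginal product is MP_L = 10.
A monopolist hires until marginal revenue product equals the wage: MR·MP_L = w.
(564 − 20L)·10 = 40, so L = 28.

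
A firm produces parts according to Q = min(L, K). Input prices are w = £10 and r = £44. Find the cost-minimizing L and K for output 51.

With a fixed-proportions technology, the cost-minimizing bundle uses no slack in either input: L = K = Q.
So L = 51 and K = 51.

L* = 51, K* = 51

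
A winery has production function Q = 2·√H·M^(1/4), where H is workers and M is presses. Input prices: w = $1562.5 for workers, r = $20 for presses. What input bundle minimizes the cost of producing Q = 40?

Cost minimization requires the marginal rate of technical substitution to equal the input-price ratio: MP_H/MP_M = w/r.
Here MP_H/MP_M = (1/2)·(M/H)/(1/4) = 2·(M/H). Setting this equal to 1562.5/20 = 78.125 gives M = 39.0625H.
Substituting into Q = 40: 2·H^(1/2)·(39.0625H)^(1/4) = 40.
Solving, H = 16 and M = 625.

H* = 16, M* = 625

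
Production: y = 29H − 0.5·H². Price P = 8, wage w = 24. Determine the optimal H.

The marginal product of H is MP_H = 29 − H.
A price-taking firm hires until the value of the marginal product equals the wage: P·MP_H = w, so 8·(29 − H) = 24.
Then 29 − H = 3, giving H = 26.

H* = 26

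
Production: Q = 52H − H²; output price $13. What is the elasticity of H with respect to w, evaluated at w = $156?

From P·MP_H = w with MP_H = 52 − 2H, labor demand is H(w) = (52 − w/13)/2.
dH/dw = −1/(26) = -1/26.
At w = 156, H = 20, so ε = (dH/dw)·(w/H) = (-1/26)·(156/20) = -0.3.

ε = -0.3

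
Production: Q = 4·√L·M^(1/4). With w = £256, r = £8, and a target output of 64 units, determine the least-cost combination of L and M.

Cost minimization requires the marginal rate of technical substitution to equal the input-price ratio: MP_L/MP_M = w/r.
Here MP_L/MP_M = (1/2)·(M/L)/(1/4) = 2·(M/L). Setting this equal to 256/8 = 32 gives M = 16L.
Substituting into Q = 64: 4·L^(1/2)·(16L)^(1/4) = 64.
Solving, L = 16 and M = 256.

L* = 16, M* = 256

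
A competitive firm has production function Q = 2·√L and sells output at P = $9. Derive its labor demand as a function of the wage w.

L(w) = 81/w²

MP_L = (1/2)·2·L^(-1/2) = L^(-1/2).
Setting P·MP_L = w: 9·L^(-1/2) = w.
Solving for L: L^(-1/2) = w/9, so L = (9/w)^(2).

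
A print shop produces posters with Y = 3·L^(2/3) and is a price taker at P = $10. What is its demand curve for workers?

L(w) = 8000/w³

MP_L = (2/3)·3·L^(-1/3) = 2·L^(-1/3).
Setting P·MP_L = w: 20·L^(-1/3) = w.
Solving for L: L^(-1/3) = w/20, so L = (20/w)^(3).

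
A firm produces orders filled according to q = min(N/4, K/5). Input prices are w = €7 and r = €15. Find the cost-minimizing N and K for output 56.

N* = 224, K* = 280

With a fixed-proportions technology, the cost-minimizing bundle uses no slack in either input: N/4 = K/5 = q.
So N = 4·56 = 224 and K = 5·56 = 280.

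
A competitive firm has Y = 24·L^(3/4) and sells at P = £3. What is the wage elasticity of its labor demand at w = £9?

MP_L = (3/4)·24·L^(-1/4), so P·MP_L = w gives 54·L^(-1/4) = w.
Solving, L(w) = (54/w)^(4). This is a constant-elasticity form: L ∝ w^(−4), so ε = −4.

ε = -4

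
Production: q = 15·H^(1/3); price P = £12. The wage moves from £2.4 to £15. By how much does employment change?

From P·MP_H = w with MP_H = 5·H^(-2/3), the labor demand is H(w) = (60/w)^(3/2).
At w = 2.4: H = 125. At w = 15: H = 8.
ΔH = 8 − 125 = -117.

ΔH = -117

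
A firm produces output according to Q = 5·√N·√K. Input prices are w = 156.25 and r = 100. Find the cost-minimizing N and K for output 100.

N* = 16, K* = 25

Cost minimization requires the marginal rate of technical substitution to equal the input-price ratio: MP_N/MP_K = w/r.
Here MP_N/MP_K = (1/2)·(K/N)/(1/2) = (K/N). Setting this equal to 156.25/100 = 1.5625 gives K = 1.5625N.
Substituting into Q = 100: 5·N^(1/2)·(1.5625N)^(1/2) = 100.
Solving, N = 16 and K = 25.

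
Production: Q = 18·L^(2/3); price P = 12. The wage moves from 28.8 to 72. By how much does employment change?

From P·MP_L = w with MP_L = 12·L^(-1/3), the labor demand is L(w) = (144/w)^(3).
At w = 28.8: L = 125. At w = 72: L = 8.
ΔL = 8 − 125 = -117.

ΔL = -117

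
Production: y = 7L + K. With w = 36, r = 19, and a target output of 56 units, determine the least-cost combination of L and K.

The inputs are perfect substitutes, so the firm uses whichever has the lower cost per unit of output.
Cost per unit of output via L is 36/7; via K it is 19. L is cheaper.
Producing y = 56 with L alone: L = 8, K = 0.

L* = 8, K* = 0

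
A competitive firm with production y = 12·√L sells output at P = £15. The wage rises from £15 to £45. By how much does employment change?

From P·MP_L = w with MP_L = 6·L^(-1/2), the labor demand is L(w) = (90/w)^(2).
At w = 15: L = 36. At w = 45: L = 4.
ΔL = 4 − 36 = -32.

ΔL = -32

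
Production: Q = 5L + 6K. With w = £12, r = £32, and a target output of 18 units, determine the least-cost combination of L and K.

The inputs are perfect substitutes, so the firm uses whichever has the lower cost per unit of output.
Cost per unit of output via L is w/5 = 2.4; via K it is r/6 = 16/3. L is cheaper.
Producing Q = 18 with L alone: L = 3.6, K = 0.

L* = 3.6, K* = 0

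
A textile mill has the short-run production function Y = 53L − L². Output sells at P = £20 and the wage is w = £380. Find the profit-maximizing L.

L* = 17

The marginal product of L is MP_L = 53 − 2L.
A price-taking firm hires until the value of the marginal product equals the wage: P·MP_L = w, so 20·(53 − 2L) = 380.
Then 53 − 2L = 19, giving L = 17.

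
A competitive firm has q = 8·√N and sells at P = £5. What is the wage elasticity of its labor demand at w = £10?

MP_N = (1/2)·8·N^(-1/2), so P·MP_N = w gives 20·N^(-1/2) = w.
Solving, N(w) = (20/w)^(2). This is a constant-elasticity form: N ∝ w^(−2), so ε = −2.

ε = -2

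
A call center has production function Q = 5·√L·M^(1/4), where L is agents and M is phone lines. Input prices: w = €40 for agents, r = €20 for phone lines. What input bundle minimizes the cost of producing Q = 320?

Cost minimization requires the marginal rate of technical substitution to equal the input-price ratio: MP_L/MP_M = w/r.
Here MP_L/MP_M = (1/2)·(M/L)/(1/4) = 2·(M/L). Setting this equal to 40/20 = 2 gives M = L.
Substituting into Q = 320: 5·L^(1/2)·(L)^(1/4) = 320.
Solving, L = 256 and M = 256.

L* = 256, M* = 256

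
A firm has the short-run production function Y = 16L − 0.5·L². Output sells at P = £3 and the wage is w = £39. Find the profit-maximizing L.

L* = 3

The marginal product of L is MP_L = 16 − L.
A price-taking firm hires until the value of the marginal product equals the wage: P·MP_L = w, so 3·(16 − L) = 39.
Then 16 − L = 13, giving L = 3.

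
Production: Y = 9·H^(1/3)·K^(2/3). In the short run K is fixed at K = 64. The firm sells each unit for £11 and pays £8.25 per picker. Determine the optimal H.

With K = 64, MP_H = (1/3)·9·H^(-2/3)·64^(2/3) = 48·H^(-2/3).
Profit maximization for a price taker requires P·MP_H = w: 11·48·H^(-2/3) = 8.25.
So H^(-2/3) = 0.015625, which gives H = 512.

H* = 512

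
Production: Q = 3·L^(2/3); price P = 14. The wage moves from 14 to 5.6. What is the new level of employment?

L* = 125

From P·MP_L = w with MP_L = 2·L^(-1/3), the labor demand is L(w) = (28/w)^(3).
At w = 14: L = 8. At w = 5.6: L = 125.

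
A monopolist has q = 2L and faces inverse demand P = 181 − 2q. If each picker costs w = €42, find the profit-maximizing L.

Marginal revenue from the inverse demand is MR = 181 − 4q.
The marginal product is MP_L = 2.
A monopolist hires until marginal revenue product equals the wage: MR·MP_L = w.
(181 − 8L)·2 = 42, so L = 20.

L* = 20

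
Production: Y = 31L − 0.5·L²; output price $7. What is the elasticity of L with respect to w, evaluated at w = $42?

ε = -0.24

From P·MP_L = w with MP_L = 31 − L, labor demand is L(w) = 31 − w/7.
dL/dw = −1/(7) = -1/7.
At w = 42, L = 25, so ε = (dL/dw)·(w/L) = (-1/7)·(42/25) = -0.24.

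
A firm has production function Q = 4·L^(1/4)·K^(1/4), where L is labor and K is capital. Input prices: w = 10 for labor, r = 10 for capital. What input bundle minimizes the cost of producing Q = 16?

L* = 16, K* = 16

Cost minimization requires the marginal rate of technical substitution to equal the input-price ratio: MP_L/MP_K = w/r.
Here MP_L/MP_K = (1/4)·(K/L)/(1/4) = (K/L). Setting this equal to 10/10 = 1 gives K = L.
Substituting into Q = 16: 4·L^(1/4)·(L)^(1/4) = 16.
Solving, L = 16 and K = 16.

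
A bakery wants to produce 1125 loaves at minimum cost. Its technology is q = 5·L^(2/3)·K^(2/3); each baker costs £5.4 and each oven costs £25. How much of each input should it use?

L* = 125, K* = 27

Cost minimization requires the marginal rate of technical substitution to equal the input-price ratio: MP_L/MP_K = w/r.
Here MP_L/MP_K = (2/3)·(K/L)/(2/3) = (K/L). Setting this equal to 5.4/25 = 0.216 gives K = 0.216L.
Substituting into q = 1125: 5·L^(2/3)·(0.216L)^(2/3) = 1125.
Solving, L = 125 and K = 27.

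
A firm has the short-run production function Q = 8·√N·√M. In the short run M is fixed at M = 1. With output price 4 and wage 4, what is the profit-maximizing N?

With M = 1, MP_N = (1/2)·8·N^(-1/2)·1^(1/2) = 4·N^(-1/2).
Profit maximization for a price taker requires P·MP_N = w: 4·4·N^(-1/2) = 4.
So N^(-1/2) = 0.25, which gives N = 16.

N* = 16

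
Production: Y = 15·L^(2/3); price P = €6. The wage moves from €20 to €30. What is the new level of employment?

From P·MP_L = w with MP_L = 10·L^(-1/3), the labor demand is L(w) = (60/w)^(3).
At w = 20: L = 27. At w = 30: L = 8.

L* = 8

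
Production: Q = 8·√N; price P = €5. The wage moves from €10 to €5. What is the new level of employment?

From P·MP_N = w with MP_N = 4·N^(-1/2), the labor demand is N(w) = (20/w)^(2).
At w = 10: N = 4. At w = 5: N = 16.

N* = 16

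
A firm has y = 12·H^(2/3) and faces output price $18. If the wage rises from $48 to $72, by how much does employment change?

ΔH = -19

From P·MP_H = w with MP_H = 8·H^(-1/3), the labor demand is H(w) = (144/w)^(3).
At w = 48: H = 27. At w = 72: H = 8.
ΔH = 8 − 27 = -19.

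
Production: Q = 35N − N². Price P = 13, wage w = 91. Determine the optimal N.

The marginal product of N is MP_N = 35 − 2N.
A price-taking firm hires until the value of the marginal product equals the wage: P·MP_N = w, so 13·(35 − 2N) = 91.
Then 35 − 2N = 7, giving N = 14.

N* = 14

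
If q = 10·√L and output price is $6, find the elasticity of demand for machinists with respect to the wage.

ε = -2

MP_L = (1/2)·10·L^(-1/2), so P·MP_L = w gives 30·L^(-1/2) = w.
Solving, L(w) = (30/w)^(2). This is a constant-elasticity form: L ∝ w^(−2), so ε = −2.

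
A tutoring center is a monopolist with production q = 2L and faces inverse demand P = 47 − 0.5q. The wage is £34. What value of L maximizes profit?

L* = 15

Marginal revenue from the inverse demand is MR = 47 − q.
The marginal product is MP_L = 2.
A monopolist hires until marginal revenue product equals the wage: MR·MP_L = w.
(47 − 2L)·2 = 34, so L = 15.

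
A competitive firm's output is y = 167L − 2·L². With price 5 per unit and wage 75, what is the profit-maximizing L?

The marginal product of L is MP_L = 167 − 4L.
A price-taking firm hires until the value of the marginal product equals the wage: P·MP_L = w, so 5·(167 − 4L) = 75.
Then 167 − 4L = 15, giving L = 38.

L* = 38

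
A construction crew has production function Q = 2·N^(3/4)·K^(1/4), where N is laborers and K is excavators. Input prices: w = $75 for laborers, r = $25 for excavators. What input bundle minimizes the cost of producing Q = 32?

N* = 16, K* = 16

Cost minimization requires the marginal rate of technical substitution to equal the input-price ratio: MP_N/MP_K = w/r.
Here MP_N/MP_K = (3/4)·(K/N)/(1/4) = 3·(K/N). Setting this equal to 75/25 = 3 gives K = N.
Substituting into Q = 32: 2·N^(3/4)·(N)^(1/4) = 32.
Solving, N = 16 and K = 16.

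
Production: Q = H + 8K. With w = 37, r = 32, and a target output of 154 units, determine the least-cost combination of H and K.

The inputs are perfect substitutes, so the firm uses whichever has the lower cost per unit of output.
Cost per unit of output via H is 37; via K it is 4. K is cheaper.
Producing Q = 154 with K alone: H = 0, K = 19.25.

H* = 0, K* = 19.25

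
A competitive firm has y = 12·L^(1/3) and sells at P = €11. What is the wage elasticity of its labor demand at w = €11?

MP_L = (1/3)·12·L^(-2/3), so P·MP_L = w gives 44·L^(-2/3) = w.
Solving, L(w) = (44/w)^(3/2). This is a constant-elasticity form: L ∝ w^(−3/2), so ε = −3/2.

ε = -1.5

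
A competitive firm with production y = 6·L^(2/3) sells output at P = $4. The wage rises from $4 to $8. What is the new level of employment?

From P·MP_L = w with MP_L = 4·L^(-1/3), the labor demand is L(w) = (16/w)^(3).
At w = 4: L = 64. At w = 8: L = 8.

L* = 8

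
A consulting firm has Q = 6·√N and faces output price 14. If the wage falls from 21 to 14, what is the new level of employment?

From P·MP_N = w with MP_N = 3·N^(-1/2), the labor demand is N(w) = (42/w)^(2).
At w = 21: N = 4. At w = 14: N = 9.

N* = 9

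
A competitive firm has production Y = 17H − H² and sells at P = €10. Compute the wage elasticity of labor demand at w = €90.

ε = -1.125

From P·MP_H = w with MP_H = 17 − 2H, labor demand is H(w) = (17 − w/10)/2.
dH/dw = −1/(20) = -0.05.
At w = 90, H = 4, so ε = (dH/dw)·(w/H) = (-0.05)·(90/4) = -1.125.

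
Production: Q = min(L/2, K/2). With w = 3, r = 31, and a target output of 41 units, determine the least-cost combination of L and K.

L* = 82, K* = 82

With a fixed-proportions technology, the cost-minimizing bundle uses no slack in either input: L/2 = K/2 = Q.
So L = 2·41 = 82 and K = 2·41 = 82.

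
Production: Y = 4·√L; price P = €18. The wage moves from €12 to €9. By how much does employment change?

ΔL = 7

From P·MP_L = w with MP_L = 2·L^(-1/2), the labor demand is L(w) = (36/w)^(2).
At w = 12: L = 9. At w = 9: L = 16.
ΔL = 16 − 9 = 7.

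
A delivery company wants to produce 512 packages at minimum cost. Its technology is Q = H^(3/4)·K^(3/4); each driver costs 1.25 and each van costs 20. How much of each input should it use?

Cost minimization requires the marginal rate of technical substitution to equal the input-price ratio: MP_H/MP_K = w/r.
Here MP_H/MP_K = (3/4)·(K/H)/(3/4) = (K/H). Setting this equal to 1.25/20 = 0.0625 gives K = 0.0625H.
Substituting into Q = 512: H^(3/4)·(0.0625H)^(3/4) = 512.
Solving, H = 256 and K = 16.

H* = 256, K* = 16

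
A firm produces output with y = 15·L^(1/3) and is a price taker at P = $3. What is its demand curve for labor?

MP_L = (1/3)·15·L^(-2/3) = 5·L^(-2/3).
Setting P·MP_L = w: 15·L^(-2/3) = w.
Solving for L: L^(-2/3) = w/15, so L = (15/w)^(3/2).

L(w) = (15/w)^(3/2)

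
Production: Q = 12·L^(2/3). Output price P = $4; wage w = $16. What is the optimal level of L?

MP_L = (2/3)·12·L^(-1/3) = 8·L^(-1/3).
Profit maximization for a price taker requires P·MP_L = w: 4·8·L^(-1/3) = 16.
So L^(-1/3) = 0.5, which gives L = 8.

L* = 8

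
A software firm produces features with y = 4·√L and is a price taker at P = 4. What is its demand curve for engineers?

L(w) = 64/w²

MP_L = (1/2)·4·L^(-1/2) = 2·L^(-1/2).
Setting P·MP_L = w: 8·L^(-1/2) = w.
Solving for L: L^(-1/2) = w/8, so L = (8/w)^(2).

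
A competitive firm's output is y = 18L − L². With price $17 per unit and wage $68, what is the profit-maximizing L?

The marginal product of L is MP_L = 18 − 2L.
A price-taking firm hires until the value of the marginal product equals the wage: P·MP_L = w, so 17·(18 − 2L) = 68.
Then 18 − 2L = 4, giving L = 7.

L* = 7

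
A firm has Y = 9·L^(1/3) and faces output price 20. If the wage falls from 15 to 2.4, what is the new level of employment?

L* = 125

From P·MP_L = w with MP_L = 3·L^(-2/3), the labor demand is L(w) = (60/w)^(3/2).
At w = 15: L = 8. At w = 2.4: L = 125.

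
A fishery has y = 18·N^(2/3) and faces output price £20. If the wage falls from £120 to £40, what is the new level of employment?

From P·MP_N = w with MP_N = 12·N^(-1/3), the labor demand is N(w) = (240/w)^(3).
At w = 120: N = 8. At w = 40: N = 216.

N* = 216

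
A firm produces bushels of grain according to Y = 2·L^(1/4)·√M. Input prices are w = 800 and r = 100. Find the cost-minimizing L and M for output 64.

L* = 16, M* = 256

Cost minimization requires the marginal rate of technical substitution to equal the input-price ratio: MP_L/MP_M = w/r.
Here MP_L/MP_M = (1/4)·(M/L)/(1/2) = 0.5·(M/L). Setting this equal to 800/100 = 8 gives M = 16L.
Substituting into Y = 64: 2·L^(1/4)·(16L)^(1/2) = 64.
Solving, L = 16 and M = 256.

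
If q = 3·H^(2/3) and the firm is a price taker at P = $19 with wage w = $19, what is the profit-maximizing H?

MP_H = (2/3)·3·H^(-1/3) = 2·H^(-1/3).
Profit maximization for a price taker requires P·MP_H = w: 19·2·H^(-1/3) = 19.
So H^(-1/3) = 0.5, which gives H = 8.

H* = 8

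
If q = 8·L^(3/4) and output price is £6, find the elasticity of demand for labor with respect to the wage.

ε = -4

MP_L = (3/4)·8·L^(-1/4), so P·MP_L = w gives 36·L^(-1/4) = w.
Solving, L(w) = (36/w)^(4). This is a constant-elasticity form: L ∝ w^(−4), so ε = −4.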